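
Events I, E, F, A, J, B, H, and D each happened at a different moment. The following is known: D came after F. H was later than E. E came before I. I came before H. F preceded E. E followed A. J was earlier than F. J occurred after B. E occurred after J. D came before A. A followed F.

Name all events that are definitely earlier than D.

B, F, J

Directly stated before D: F.
B reaches D via B → J → F → D.
J reaches D via J → F → D.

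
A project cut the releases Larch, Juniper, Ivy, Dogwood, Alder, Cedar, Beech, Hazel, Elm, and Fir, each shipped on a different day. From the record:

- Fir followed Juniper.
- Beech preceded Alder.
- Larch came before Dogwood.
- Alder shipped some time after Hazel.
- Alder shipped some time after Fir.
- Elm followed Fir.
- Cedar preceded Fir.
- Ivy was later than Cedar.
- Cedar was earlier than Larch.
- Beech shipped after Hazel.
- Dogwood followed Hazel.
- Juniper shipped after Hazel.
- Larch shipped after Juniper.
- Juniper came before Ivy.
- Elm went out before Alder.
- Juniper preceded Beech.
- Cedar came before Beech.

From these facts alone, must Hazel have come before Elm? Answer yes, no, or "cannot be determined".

yes

Chain the constraints: Hazel → Juniper → Fir → Elm. Each link is directly stated, so Hazel comes before Elm.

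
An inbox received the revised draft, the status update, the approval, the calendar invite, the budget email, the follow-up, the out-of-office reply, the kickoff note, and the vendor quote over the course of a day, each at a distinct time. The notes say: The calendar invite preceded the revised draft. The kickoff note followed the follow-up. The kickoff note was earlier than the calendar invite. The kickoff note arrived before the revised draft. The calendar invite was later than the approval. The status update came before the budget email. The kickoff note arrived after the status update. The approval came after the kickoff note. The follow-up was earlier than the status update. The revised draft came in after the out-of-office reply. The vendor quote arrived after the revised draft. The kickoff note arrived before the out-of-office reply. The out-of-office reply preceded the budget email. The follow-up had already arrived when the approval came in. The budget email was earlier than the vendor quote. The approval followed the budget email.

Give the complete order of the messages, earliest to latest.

the follow-up, the status update, the kickoff note, the out-of-office reply, the budget email, the approval, the calendar invite, the revised draft, the vendor quote

The constraints fix every adjacent pair, so only one ordering works:
the follow-up → the status update → the kickoff note → the out-of-office reply → the budget email → the approval → the calendar invite → the revised draft → the vendor quote.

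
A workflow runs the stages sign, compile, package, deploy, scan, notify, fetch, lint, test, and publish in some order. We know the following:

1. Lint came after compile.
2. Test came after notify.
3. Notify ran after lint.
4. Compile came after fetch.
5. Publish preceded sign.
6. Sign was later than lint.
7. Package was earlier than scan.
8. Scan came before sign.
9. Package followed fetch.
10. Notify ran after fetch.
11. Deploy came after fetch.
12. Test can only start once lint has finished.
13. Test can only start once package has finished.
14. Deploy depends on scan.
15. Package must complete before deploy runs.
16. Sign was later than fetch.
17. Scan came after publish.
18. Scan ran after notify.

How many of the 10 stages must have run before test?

Directly stated before test: lint, notify, and package.
Compile reaches test via compile → lint → test.
Fetch reaches test via fetch → notify → test.
No chain forces sign (or any of the others) ahead of test.
That's compile, fetch, lint, notify, and package — 5 in all.

5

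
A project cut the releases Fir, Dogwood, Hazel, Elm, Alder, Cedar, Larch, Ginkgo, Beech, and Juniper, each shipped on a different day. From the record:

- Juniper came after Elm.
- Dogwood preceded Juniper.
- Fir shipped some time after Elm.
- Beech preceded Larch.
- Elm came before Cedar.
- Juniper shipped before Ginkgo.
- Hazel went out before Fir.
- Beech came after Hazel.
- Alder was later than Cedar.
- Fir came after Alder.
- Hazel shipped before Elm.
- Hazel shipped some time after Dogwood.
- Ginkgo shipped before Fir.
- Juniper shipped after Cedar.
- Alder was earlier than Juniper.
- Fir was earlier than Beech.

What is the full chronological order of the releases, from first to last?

Dogwood, Hazel, Elm, Cedar, Alder, Juniper, Ginkgo, Fir, Beech, Larch

The constraints fix every adjacent pair, so only one ordering works:
Dogwood → Hazel → Elm → Cedar → Alder → Juniper → Ginkgo → Fir → Beech → Larch.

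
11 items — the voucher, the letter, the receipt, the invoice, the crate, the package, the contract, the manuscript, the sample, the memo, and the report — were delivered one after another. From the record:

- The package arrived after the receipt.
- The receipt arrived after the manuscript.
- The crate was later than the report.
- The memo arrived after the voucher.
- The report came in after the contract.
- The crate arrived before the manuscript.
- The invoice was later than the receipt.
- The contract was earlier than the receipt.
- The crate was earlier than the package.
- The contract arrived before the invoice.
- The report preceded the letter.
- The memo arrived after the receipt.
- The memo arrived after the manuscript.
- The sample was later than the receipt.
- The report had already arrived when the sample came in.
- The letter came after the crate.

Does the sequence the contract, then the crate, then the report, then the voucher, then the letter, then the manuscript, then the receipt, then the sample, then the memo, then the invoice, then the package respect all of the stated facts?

no

The constraints require the report before the crate, but in the proposed sequence the crate appears ahead of the report. That one violation is enough.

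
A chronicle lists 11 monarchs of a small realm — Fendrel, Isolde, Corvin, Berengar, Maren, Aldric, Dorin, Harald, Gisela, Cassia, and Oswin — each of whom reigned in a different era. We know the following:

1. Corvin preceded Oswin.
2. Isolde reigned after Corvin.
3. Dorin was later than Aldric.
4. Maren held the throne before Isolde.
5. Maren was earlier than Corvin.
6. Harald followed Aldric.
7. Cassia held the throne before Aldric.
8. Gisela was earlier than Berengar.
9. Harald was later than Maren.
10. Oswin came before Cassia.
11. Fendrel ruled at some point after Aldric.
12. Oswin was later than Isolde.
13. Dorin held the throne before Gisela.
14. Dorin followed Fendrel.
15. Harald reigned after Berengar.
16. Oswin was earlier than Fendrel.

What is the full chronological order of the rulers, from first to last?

The constraints fix every adjacent pair, so only one ordering works:
Maren → Corvin → Isolde → Oswin → Cassia → Aldric → Fendrel → Dorin → Gisela → Berengar → Harald.

Maren, Corvin, Isolde, Oswin, Cassia, Aldric, Fendrel, Dorin, Gisela, Berengar, Harald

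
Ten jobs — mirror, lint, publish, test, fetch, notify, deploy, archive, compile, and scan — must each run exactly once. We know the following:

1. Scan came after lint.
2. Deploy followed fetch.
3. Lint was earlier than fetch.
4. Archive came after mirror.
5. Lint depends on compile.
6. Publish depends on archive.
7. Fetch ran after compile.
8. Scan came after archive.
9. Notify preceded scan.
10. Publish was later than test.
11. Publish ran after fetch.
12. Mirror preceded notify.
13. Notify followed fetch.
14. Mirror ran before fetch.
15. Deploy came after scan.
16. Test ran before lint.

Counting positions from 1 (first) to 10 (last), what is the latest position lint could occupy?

Lint must come before deploy, fetch, notify, publish, and scan — 5 stages forced after it.
Everything else can be placed before lint in some valid order, so lint can sit as late as position 10 − 5 = 5.

5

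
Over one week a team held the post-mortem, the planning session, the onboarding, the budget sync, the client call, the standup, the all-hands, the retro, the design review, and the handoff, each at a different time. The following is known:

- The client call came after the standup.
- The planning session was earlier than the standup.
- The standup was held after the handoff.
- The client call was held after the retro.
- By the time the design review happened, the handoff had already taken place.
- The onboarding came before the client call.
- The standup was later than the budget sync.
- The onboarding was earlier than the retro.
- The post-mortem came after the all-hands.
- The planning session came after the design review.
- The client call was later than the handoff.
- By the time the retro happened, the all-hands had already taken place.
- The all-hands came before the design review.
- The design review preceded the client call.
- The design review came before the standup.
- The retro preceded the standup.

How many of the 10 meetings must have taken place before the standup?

Directly stated before the standup: the budget sync, the design review, the handoff, the planning session, and the retro.
The all-hands reaches the standup via the all-hands → the design review → the standup.
The onboarding reaches the standup via the onboarding → the retro → the standup.
No chain forces the post-mortem (or any of the others) ahead of the standup.
That's the all-hands, the budget sync, the design review, the handoff, the onboarding, the planning session, and the retro — 7 in all.

7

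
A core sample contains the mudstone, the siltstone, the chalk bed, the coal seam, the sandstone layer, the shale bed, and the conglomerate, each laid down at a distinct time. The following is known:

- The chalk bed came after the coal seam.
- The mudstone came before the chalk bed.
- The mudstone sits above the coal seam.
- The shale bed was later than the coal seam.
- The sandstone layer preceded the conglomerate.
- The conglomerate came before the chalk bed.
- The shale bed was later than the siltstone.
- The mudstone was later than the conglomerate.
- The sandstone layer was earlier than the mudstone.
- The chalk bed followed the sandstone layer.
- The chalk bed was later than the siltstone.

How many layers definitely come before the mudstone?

Directly stated before the mudstone: the coal seam, the conglomerate, and the sandstone layer.
No chain forces the siltstone (or any of the others) ahead of the mudstone.
That's the coal seam, the conglomerate, and the sandstone layer — 3 in all.

3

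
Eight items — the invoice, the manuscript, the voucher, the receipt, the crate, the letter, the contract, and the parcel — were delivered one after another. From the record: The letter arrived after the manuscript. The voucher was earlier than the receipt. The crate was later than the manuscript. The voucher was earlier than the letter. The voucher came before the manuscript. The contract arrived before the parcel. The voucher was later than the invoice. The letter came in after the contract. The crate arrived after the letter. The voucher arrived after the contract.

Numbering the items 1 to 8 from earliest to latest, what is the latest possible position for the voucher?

The voucher must come before the crate, the letter, the manuscript, and the receipt — 4 items forced after it.
Everything else can be placed before the voucher in some valid order, so the voucher can sit as late as position 8 − 4 = 4.

4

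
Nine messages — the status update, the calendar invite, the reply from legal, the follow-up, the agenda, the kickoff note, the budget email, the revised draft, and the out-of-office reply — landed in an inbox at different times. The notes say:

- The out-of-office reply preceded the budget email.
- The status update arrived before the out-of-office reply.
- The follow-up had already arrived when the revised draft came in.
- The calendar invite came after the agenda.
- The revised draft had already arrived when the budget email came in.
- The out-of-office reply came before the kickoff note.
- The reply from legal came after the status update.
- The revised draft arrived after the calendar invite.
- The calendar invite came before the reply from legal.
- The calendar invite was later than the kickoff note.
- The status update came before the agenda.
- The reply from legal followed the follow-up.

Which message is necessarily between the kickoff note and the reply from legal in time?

Tracing the constraints gives the kickoff note → the calendar invite → the reply from legal, so the calendar invite sits after the kickoff note and before the reply from legal.
No other message is forced both after the kickoff note and before the reply from legal.

the calendar invite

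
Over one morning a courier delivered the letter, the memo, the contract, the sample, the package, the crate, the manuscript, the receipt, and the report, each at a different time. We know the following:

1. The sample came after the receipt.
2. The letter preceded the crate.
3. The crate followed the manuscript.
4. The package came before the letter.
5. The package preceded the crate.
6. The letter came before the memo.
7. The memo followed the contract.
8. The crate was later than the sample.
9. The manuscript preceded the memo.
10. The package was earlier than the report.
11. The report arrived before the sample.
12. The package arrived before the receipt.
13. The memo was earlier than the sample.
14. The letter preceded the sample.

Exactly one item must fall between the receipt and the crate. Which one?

the sample

Tracing the constraints gives the receipt → the sample → the crate, so the sample sits after the receipt and before the crate.
No other item is forced both after the receipt and before the crate.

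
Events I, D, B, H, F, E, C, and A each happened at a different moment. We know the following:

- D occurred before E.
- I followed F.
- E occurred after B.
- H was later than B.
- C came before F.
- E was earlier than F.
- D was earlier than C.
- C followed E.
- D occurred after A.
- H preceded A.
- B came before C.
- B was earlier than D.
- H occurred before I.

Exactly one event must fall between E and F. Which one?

Tracing the constraints gives E → C → F, so C sits after E and before F.
No other event is forced both after E and before F.

C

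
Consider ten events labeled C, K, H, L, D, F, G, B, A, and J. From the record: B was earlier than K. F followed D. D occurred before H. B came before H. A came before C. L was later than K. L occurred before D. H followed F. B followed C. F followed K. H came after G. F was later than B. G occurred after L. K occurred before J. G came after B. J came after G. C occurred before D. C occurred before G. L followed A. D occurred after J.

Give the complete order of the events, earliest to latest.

A, C, B, K, L, G, J, D, F, H

The constraints fix every adjacent pair, so only one ordering works:
A → C → B → K → L → G → J → D → F → H.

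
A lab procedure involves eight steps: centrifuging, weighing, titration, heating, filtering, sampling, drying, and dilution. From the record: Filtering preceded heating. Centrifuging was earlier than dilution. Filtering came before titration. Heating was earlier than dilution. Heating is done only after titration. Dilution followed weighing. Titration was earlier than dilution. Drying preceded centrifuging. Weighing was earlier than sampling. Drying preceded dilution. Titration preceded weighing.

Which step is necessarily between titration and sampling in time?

weighing

Tracing the constraints gives titration → weighing → sampling, so weighing sits after titration and before sampling.
No other step is forced both after titration and before sampling.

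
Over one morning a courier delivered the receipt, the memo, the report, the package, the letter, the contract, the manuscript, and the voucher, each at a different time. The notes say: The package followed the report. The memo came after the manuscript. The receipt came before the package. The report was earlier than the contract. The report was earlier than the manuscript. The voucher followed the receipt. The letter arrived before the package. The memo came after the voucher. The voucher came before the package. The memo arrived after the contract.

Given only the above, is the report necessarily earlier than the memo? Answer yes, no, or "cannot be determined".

Chain the constraints: the report → the contract → the memo. Each link is directly stated, so the report comes before the memo.

yes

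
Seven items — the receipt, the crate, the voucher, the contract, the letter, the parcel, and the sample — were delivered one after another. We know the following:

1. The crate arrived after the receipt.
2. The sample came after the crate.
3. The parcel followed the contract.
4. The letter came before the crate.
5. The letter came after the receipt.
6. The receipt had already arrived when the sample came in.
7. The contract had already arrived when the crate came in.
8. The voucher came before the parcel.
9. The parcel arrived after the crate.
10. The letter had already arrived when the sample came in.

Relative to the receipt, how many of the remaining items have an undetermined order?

2

Forced after the receipt: the crate, the letter, the parcel, and the sample.
That leaves the contract and the voucher with no forced order relative to the receipt — 2.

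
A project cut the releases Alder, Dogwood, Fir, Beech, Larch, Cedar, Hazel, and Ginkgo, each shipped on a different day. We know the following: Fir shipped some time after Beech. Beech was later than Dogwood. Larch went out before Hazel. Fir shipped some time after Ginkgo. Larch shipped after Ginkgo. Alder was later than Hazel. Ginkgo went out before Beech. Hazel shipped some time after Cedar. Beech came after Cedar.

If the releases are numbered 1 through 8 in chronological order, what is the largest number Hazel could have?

Hazel must come before Alder — 1 release forced after it.
Everything else can be placed before Hazel in some valid order, so Hazel can sit as late as position 8 − 1 = 7.

7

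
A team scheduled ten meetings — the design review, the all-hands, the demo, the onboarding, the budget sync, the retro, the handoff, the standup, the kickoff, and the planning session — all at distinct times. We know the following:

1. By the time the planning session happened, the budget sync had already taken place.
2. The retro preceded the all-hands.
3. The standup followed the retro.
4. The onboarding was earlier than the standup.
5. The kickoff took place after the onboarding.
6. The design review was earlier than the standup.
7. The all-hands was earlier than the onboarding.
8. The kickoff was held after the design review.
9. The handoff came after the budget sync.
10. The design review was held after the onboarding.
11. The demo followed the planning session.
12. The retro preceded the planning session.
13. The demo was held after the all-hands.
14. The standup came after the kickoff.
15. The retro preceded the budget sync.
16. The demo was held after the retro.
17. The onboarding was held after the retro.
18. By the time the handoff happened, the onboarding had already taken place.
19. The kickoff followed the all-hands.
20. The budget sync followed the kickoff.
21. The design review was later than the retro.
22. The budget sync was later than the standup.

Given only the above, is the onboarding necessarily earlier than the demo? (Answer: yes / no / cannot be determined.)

Chain the constraints: the onboarding → the standup → the budget sync → the planning session → the demo. Each link is directly stated, so the onboarding comes before the demo.

yes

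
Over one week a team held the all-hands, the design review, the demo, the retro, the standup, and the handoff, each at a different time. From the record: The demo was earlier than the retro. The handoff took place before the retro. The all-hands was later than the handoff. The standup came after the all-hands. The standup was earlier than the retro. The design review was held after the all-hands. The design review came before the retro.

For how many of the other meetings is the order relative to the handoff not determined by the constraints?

Forced after the handoff: the all-hands, the design review, the retro, and the standup.
That leaves the demo with no forced order relative to the handoff — 1.

1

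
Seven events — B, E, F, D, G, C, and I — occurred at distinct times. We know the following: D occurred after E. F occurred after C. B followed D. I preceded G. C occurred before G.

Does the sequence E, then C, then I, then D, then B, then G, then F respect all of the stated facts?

Check each stated constraint against the proposed order — e.g. C is ahead of G; C is ahead of F. Every pair is in the required order; nothing is violated.

yes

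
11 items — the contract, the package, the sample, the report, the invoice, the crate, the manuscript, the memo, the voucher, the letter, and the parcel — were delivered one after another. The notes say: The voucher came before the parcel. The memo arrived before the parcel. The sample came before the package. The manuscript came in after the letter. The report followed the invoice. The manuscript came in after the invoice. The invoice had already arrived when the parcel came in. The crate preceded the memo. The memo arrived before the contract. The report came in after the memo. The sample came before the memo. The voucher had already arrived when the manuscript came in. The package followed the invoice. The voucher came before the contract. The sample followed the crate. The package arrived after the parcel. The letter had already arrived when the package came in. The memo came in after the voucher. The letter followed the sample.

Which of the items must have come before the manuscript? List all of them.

the crate, the invoice, the letter, the sample, the voucher

Directly stated before the manuscript: the invoice, the letter, and the voucher.
The crate reaches the manuscript via the crate → the sample → the letter → the manuscript.
The sample reaches the manuscript via the sample → the letter → the manuscript.
No chain forces the package (or any of the others) ahead of the manuscript.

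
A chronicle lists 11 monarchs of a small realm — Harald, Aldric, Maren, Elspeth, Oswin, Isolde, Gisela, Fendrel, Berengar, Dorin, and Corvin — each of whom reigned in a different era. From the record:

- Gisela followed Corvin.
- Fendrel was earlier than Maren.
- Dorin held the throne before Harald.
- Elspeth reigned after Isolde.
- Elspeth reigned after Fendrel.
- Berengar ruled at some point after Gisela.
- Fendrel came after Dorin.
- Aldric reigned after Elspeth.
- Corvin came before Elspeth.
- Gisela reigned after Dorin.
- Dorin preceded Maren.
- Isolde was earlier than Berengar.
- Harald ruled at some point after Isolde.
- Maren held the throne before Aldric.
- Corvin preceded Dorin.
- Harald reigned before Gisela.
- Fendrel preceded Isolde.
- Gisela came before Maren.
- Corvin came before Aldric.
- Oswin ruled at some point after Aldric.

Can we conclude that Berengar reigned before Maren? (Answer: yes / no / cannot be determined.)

No chain of stated constraints runs from Berengar to Maren, and none runs from Maren to Berengar either.
So the relative order of Berengar and Maren is not fixed by the given facts.

cannot be determined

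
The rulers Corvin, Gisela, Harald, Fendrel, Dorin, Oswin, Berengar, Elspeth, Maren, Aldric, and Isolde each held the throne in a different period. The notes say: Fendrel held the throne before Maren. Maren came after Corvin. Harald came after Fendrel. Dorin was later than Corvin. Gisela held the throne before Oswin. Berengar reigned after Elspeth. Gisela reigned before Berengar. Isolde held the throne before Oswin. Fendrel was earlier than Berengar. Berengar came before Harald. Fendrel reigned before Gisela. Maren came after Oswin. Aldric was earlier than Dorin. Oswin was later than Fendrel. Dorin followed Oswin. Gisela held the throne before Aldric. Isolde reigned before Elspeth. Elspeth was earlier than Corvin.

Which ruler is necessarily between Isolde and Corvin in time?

Tracing the constraints gives Isolde → Elspeth → Corvin, so Elspeth sits after Isolde and before Corvin.
No other ruler is forced both after Isolde and before Corvin.

Elspeth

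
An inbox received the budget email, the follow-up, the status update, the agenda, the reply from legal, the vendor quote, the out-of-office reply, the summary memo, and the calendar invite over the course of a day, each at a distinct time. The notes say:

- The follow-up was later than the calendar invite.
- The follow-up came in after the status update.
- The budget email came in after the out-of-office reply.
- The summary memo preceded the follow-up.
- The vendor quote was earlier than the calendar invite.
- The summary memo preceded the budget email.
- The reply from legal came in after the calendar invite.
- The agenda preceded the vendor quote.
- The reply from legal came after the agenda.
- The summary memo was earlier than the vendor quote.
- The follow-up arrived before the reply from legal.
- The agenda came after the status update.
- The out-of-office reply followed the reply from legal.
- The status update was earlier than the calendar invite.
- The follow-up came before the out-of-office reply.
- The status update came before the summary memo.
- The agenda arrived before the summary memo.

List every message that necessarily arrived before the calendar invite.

Directly stated before the calendar invite: the status update and the vendor quote.
The agenda reaches the calendar invite via the agenda → the vendor quote → the calendar invite.
The summary memo reaches the calendar invite via the summary memo → the vendor quote → the calendar invite.

the agenda, the status update, the summary memo, the vendor quote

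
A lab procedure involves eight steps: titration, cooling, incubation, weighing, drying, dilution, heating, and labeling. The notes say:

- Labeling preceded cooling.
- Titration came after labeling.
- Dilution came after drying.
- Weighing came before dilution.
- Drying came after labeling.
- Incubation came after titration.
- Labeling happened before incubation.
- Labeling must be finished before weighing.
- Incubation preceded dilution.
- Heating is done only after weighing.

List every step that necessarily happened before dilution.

drying, incubation, labeling, titration, weighing

Directly stated before dilution: drying, incubation, and weighing.
Labeling reaches dilution via labeling → drying → dilution.
Titration reaches dilution via titration → incubation → dilution.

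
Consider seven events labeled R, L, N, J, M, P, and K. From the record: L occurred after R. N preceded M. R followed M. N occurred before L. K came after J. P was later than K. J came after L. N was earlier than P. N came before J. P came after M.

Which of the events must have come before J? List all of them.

Directly stated before J: L and N.
M reaches J via M → R → L → J.
R reaches J via R → L → J.
No chain forces P (or any of the others) ahead of J.

L, M, N, R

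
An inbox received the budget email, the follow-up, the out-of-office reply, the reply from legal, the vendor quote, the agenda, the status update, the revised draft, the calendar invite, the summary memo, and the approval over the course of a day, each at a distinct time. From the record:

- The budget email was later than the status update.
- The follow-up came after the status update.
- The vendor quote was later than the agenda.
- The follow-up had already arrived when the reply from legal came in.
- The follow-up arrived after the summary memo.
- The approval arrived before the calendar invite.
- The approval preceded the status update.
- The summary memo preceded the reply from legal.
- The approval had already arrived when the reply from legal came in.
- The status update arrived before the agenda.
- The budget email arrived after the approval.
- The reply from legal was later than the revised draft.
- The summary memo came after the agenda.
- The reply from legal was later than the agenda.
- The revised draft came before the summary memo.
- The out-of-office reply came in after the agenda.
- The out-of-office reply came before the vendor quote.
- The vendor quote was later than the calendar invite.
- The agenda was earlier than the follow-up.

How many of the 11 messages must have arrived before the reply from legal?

6

Directly stated before the reply from legal: the agenda, the approval, the follow-up, the revised draft, and the summary memo.
The status update reaches the reply from legal via the status update → the follow-up → the reply from legal.
That's the agenda, the approval, the follow-up, the revised draft, the status update, and the summary memo — 6 in all.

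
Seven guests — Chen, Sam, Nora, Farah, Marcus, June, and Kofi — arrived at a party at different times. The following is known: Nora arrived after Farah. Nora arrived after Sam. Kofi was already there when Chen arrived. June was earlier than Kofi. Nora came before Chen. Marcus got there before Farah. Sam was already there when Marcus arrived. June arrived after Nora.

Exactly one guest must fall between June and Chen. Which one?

Tracing the constraints gives June → Kofi → Chen, so Kofi sits after June and before Chen.
No other guest is forced both after June and before Chen.

Kofi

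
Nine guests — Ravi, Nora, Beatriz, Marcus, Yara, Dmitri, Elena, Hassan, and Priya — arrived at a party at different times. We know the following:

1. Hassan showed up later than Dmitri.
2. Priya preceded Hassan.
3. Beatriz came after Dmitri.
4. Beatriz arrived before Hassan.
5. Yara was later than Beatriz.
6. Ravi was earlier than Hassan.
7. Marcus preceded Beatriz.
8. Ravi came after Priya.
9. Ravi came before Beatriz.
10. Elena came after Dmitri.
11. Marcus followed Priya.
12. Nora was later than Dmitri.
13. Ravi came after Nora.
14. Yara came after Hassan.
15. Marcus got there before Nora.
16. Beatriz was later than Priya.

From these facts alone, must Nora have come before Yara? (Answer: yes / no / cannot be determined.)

Chain the constraints: Nora → Ravi → Beatriz → Yara. Each link is directly stated, so Nora comes before Yara.

yes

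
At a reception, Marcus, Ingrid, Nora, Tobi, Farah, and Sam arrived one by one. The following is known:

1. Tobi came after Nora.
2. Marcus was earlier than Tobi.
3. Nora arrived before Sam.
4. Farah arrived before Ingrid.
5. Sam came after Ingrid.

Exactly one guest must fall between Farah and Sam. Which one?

Tracing the constraints gives Farah → Ingrid → Sam, so Ingrid sits after Farah and before Sam.
No other guest is forced both after Farah and before Sam.

Ingrid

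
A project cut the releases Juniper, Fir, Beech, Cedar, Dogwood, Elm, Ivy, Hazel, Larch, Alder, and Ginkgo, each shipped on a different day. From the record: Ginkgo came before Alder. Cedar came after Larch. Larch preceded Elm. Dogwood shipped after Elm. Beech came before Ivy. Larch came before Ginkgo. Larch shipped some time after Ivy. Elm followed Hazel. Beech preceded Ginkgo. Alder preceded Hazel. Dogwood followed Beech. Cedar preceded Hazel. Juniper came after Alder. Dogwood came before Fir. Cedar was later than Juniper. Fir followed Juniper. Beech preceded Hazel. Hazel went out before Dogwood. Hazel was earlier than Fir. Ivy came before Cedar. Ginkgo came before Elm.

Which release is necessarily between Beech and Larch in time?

Ivy

Tracing the constraints gives Beech → Ivy → Larch, so Ivy sits after Beech and before Larch.
No other release is forced both after Beech and before Larch.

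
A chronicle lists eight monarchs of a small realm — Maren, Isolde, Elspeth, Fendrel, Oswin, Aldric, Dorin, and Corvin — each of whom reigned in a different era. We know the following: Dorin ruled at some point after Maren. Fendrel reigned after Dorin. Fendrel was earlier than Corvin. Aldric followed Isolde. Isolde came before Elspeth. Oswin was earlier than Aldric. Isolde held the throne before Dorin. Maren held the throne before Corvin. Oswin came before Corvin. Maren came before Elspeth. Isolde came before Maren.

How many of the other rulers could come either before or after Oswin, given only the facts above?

Forced after Oswin: Aldric and Corvin.
That leaves Dorin, Elspeth, Fendrel, Isolde, and Maren with no forced order relative to Oswin — 5.

5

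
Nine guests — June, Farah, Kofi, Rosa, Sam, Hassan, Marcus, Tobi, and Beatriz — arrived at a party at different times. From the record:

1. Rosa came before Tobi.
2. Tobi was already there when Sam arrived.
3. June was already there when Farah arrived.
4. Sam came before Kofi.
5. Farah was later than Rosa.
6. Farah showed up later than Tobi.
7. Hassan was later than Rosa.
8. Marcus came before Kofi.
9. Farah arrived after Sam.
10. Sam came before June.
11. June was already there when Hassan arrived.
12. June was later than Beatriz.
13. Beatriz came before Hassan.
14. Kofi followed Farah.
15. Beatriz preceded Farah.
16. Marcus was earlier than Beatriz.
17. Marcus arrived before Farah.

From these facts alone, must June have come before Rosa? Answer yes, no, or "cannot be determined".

no

Tracing the constraints gives Rosa → Tobi → Sam → June, so Rosa must come before June.
That means June cannot be before Rosa.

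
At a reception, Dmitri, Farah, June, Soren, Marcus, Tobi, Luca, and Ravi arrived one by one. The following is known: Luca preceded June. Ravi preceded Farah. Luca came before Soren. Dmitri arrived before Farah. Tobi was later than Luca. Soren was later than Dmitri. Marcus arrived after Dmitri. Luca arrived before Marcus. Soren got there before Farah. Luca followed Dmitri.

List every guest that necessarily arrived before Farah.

Dmitri, Luca, Ravi, Soren

Directly stated before Farah: Dmitri, Ravi, and Soren.
Luca reaches Farah via Luca → Soren → Farah.
No chain forces Marcus (or any of the others) ahead of Farah.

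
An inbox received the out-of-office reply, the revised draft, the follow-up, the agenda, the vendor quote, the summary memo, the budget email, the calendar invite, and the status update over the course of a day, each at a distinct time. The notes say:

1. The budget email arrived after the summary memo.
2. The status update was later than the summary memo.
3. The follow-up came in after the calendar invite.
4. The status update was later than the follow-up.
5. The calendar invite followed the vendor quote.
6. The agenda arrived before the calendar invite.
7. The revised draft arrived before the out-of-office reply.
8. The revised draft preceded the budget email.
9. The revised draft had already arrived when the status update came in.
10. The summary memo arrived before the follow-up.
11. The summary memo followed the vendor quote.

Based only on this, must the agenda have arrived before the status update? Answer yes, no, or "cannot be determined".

Chain the constraints: the agenda → the calendar invite → the follow-up → the status update. Each link is directly stated, so the agenda comes before the status update.

yes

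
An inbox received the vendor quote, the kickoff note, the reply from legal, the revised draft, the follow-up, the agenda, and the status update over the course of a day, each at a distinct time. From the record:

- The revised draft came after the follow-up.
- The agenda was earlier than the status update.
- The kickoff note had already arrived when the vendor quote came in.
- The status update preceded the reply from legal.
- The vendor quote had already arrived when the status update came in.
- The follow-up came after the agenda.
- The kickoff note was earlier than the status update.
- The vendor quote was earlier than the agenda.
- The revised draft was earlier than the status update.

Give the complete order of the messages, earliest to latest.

the kickoff note, the vendor quote, the agenda, the follow-up, the revised draft, the status update, the reply from legal

The constraints fix every adjacent pair, so only one ordering works:
the kickoff note → the vendor quote → the agenda → the follow-up → the revised draft → the status update → the reply from legal.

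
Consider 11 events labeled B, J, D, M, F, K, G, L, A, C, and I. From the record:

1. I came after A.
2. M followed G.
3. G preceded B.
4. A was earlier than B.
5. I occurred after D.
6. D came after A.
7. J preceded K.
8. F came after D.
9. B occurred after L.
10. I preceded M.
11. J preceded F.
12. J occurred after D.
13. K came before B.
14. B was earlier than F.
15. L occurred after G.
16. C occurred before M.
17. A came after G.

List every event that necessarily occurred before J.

Directly stated before J: D.
A reaches J via A → D → J.
G reaches J via G → A → D → J.
No chain forces I (or any of the others) ahead of J.

A, D, G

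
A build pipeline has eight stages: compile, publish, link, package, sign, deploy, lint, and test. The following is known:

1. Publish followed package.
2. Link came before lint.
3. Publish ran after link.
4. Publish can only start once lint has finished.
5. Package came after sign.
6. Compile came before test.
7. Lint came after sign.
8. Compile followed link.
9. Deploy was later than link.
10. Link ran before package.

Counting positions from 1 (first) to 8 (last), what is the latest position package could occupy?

7

Package must come before publish — 1 stage forced after it.
Everything else can be placed before package in some valid order, so package can sit as late as position 8 − 1 = 7.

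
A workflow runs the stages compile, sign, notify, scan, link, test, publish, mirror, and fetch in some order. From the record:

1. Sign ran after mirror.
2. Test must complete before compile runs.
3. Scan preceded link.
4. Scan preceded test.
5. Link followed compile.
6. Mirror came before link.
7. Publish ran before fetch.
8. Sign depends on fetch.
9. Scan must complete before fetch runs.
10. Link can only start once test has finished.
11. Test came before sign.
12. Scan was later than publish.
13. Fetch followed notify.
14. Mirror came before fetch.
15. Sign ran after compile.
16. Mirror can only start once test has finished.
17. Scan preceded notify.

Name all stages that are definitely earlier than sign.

Directly stated before sign: compile, fetch, mirror, and test.
Notify reaches sign via notify → fetch → sign.
Publish reaches sign via publish → fetch → sign.
Scan reaches sign via scan → test → sign.
No chain forces link ahead of sign.

compile, fetch, mirror, notify, publish, scan, test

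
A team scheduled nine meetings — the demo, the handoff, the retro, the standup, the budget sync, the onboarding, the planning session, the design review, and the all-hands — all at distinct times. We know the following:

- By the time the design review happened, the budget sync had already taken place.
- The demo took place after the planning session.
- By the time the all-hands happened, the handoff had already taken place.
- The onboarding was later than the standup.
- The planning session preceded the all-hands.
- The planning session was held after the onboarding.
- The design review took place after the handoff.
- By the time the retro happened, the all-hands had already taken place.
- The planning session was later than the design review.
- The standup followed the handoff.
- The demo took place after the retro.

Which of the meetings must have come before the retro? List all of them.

the all-hands, the budget sync, the design review, the handoff, the onboarding, the planning session, the standup

Directly stated before the retro: the all-hands.
The budget sync reaches the retro via the budget sync → the design review → the planning session → the all-hands → the retro.
The design review reaches the retro via the design review → the planning session → the all-hands → the retro.
The handoff reaches the retro via the handoff → the all-hands → the retro.
Likewise the onboarding, the planning session, and the standup each reach the retro by chaining the stated constraints.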